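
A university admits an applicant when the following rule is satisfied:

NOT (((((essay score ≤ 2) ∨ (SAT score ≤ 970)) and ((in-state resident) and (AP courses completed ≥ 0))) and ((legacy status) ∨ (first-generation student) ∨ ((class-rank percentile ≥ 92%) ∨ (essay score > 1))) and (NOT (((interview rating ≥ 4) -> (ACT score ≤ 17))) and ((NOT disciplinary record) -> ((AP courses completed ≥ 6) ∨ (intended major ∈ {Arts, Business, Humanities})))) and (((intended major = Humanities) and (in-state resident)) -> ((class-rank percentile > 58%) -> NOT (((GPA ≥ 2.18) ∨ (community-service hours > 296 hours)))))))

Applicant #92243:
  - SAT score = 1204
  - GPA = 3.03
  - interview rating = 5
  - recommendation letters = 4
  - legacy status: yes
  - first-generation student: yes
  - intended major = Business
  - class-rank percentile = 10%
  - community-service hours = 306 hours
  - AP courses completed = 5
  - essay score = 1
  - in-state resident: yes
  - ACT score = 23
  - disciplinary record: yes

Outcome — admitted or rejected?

Atomic conditions:
  essay score ≤ 2: 1 ≤ 2 is true
  SAT score ≤ 970: 1204 ≤ 970 is false
  in-state resident: yes → true
  AP courses completed ≥ 0: 5 ≥ 0 is true
  legacy status: yes → true
  first-generation student: yes → true
  class-rank percentile ≥ 92%: 10 ≥ 92 is false
  essay score > 1: 1 > 1 is false
  interview rating ≥ 4: 5 ≥ 4 is true
  ACT score ≤ 17: 23 ≤ 17 is false
  NOT disciplinary record: yes → false
  AP courses completed ≥ 6: 5 ≥ 6 is false
  intended major ∈ {Arts, Business, Humanities}: Business is in the set → true
  intended major = Humanities: Business == Humanities is false
  class-rank percentile > 58%: 10 > 58 is false
  GPA ≥ 2.18: 3.03 ≥ 2.18 is true
  community-service hours > 296 hours: 306 > 296 is true
Combine:
[1.1.1] true OR false = true
[1.1.2] true AND true = true
[1.1] true AND true = true
[1.2.3] false OR false = false
[1.2] true OR true OR false = true
[1.3.1.1] true → false = false
[1.3.1] NOT false = true
[1.3.2.2] false OR true = true
[1.3.2] false → true (antecedent false ⇒ implication holds) = true
[1.3] true AND true = true
[1.4.1] false AND true = false
[1.4.2.2.1] true OR true = true
[1.4.2.2] NOT true = false
[1.4.2] false → false (antecedent false ⇒ implication holds) = true
[1.4] false → true (antecedent false ⇒ implication holds) = true
[1] true AND true AND true AND true = true
[root] NOT true = false
Overall: false → rejected

Rejected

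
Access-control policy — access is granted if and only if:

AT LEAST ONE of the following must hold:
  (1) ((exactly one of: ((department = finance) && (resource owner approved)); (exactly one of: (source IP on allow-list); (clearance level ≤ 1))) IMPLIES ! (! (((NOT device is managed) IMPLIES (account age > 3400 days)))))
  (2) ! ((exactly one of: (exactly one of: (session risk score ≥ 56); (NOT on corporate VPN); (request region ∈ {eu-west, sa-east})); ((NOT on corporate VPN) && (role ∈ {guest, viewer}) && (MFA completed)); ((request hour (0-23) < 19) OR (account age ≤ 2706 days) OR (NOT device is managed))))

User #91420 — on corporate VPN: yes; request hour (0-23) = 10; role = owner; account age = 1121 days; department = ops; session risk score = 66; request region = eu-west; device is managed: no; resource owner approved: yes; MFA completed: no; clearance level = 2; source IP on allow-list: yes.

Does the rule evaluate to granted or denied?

Atomic conditions:
  department = finance: ops == finance is false
  resource owner approved: yes → true
  source IP on allow-list: yes → true
  clearance level ≤ 1: 2 ≤ 1 is false
  NOT device is managed: no → true
  account age > 3400 days: 1121 > 3400 is false
  session risk score ≥ 56: 66 ≥ 56 is true
  NOT on corporate VPN: yes → false
  request region ∈ {eu-west, sa-east}: eu-west is in the set → true
  role ∈ {guest, viewer}: owner is not in the set → false
  MFA completed: no → false
  request hour (0-23) < 19: 10 < 19 is true
  account age ≤ 2706 days: 1121 ≤ 2706 is true
Combine:
[1.1.1] false AND true = false
[1.1.2] exactly-one(true, false) = true
[1.1] exactly-one(false, true) = true
[1.2.1.1] true → false = false
[1.2.1] NOT false = true
[1.2] NOT true = false
[1] true → false = false
[2.1.1] exactly-one(true, false, true) = false
[2.1.2] false AND false AND false = false
[2.1.3] true OR true OR true = true
[2.1] exactly-one(false, false, true) = true
[2] NOT true = false
[root] false OR false = false
Overall: false → denied

Denied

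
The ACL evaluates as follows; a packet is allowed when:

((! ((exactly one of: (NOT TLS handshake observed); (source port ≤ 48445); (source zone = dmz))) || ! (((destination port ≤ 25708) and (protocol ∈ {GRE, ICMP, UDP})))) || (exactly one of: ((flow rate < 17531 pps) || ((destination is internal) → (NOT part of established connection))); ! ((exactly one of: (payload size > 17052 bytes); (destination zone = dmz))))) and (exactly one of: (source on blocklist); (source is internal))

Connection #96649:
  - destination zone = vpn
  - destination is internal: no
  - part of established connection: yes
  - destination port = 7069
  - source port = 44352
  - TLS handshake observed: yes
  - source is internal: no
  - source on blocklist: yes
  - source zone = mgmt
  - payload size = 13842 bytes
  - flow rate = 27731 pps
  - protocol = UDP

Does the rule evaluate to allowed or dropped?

Dropped

Atomic conditions:
  NOT TLS handshake observed: yes → false
  source port ≤ 48445: 44352 ≤ 48445 is true
  source zone = dmz: mgmt == dmz is false
  destination port ≤ 25708: 7069 ≤ 25708 is true
  protocol ∈ {GRE, ICMP, UDP}: UDP is in the set → true
  flow rate < 17531 pps: 27731 < 17531 is false
  destination is internal: no → false
  NOT part of established connection: yes → false
  payload size > 17052 bytes: 13842 > 17052 is false
  destination zone = dmz: vpn == dmz is false
  source on blocklist: yes → true
  source is internal: no → false
Combine:
[1.1.1.1] exactly-one(false, true, false) = true
[1.1.1] NOT true = false
[1.1.2.1] true AND true = true
[1.1.2] NOT true = false
[1.1] false OR false = false
[1.2.1.2] false → false (antecedent false ⇒ implication holds) = true
[1.2.1] false OR true = true
[1.2.2.1] exactly-one(false, false) = false
[1.2.2] NOT false = true
[1.2] exactly-one(true, true) = false
[1] false OR false = false
[2] exactly-one(true, false) = true
[root] false AND true = false
Overall: false → dropped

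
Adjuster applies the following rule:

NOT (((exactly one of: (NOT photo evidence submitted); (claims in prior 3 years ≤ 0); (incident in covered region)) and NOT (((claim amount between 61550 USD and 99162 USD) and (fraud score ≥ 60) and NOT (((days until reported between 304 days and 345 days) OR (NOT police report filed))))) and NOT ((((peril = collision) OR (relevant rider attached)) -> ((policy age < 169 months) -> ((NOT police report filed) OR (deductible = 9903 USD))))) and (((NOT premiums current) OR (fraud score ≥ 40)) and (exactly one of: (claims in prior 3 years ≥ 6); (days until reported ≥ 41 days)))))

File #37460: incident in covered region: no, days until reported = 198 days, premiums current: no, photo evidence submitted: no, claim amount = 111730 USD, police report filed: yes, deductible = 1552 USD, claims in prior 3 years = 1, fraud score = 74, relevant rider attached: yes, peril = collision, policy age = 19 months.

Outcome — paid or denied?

Atomic conditions:
  NOT photo evidence submitted: no → true
  claims in prior 3 years ≤ 0: 1 ≤ 0 is false
  incident in covered region: no → false
  claim amount between 61550 USD and 99162 USD: 111730 in [61550, 99162] is false
  fraud score ≥ 60: 74 ≥ 60 is true
  days until reported between 304 days and 345 days: 198 in [304, 345] is false
  NOT police report filed: yes → false
  peril = collision: collision == collision is true
  relevant rider attached: yes → true
  policy age < 169 months: 19 < 169 is true
  deductible = 9903 USD: 1552 == 9903 is false
  NOT premiums current: no → true
  fraud score ≥ 40: 74 ≥ 40 is true
  claims in prior 3 years ≥ 6: 1 ≥ 6 is false
  days until reported ≥ 41 days: 198 ≥ 41 is true
Combine:
[1.1] exactly-one(true, false, false) = true
[1.2.1.3.1] false OR false = false
[1.2.1.3] NOT false = true
[1.2.1] false AND true AND true = false
[1.2] NOT false = true
[1.3.1.1] true OR true = true
[1.3.1.2.2] false OR false = false
[1.3.1.2] true → false = false
[1.3.1] true → false = false
[1.3] NOT false = true
[1.4.1] true OR true = true
[1.4.2] exactly-one(false, true) = true
[1.4] true AND true = true
[1] true AND true AND true AND true = true
[root] NOT true = false
Overall: false → denied

Denied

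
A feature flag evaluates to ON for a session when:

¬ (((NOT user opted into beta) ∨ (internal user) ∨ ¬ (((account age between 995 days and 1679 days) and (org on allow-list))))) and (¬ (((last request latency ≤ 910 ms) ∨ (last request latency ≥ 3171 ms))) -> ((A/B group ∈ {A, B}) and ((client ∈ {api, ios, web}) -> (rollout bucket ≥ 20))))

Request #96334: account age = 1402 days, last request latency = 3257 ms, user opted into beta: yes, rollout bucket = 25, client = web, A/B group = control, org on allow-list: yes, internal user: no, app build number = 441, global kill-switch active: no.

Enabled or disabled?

Enabled

Atomic conditions:
  NOT user opted into beta: yes → false
  internal user: no → false
  account age between 995 days and 1679 days: 1402 in [995, 1679] is true
  org on allow-list: yes → true
  last request latency ≤ 910 ms: 3257 ≤ 910 is false
  last request latency ≥ 3171 ms: 3257 ≥ 3171 is true
  A/B group ∈ {A, B}: control is not in the set → false
  client ∈ {api, ios, web}: web is in the set → true
  rollout bucket ≥ 20: 25 ≥ 20 is true
Combine:
[1.1.3.1] true AND true = true
[1.1.3] NOT true = false
[1.1] false OR false OR false = false
[1] NOT false = true
[2.1.1] false OR true = true
[2.1] NOT true = false
[2.2.2] true → true = true
[2.2] false AND true = false
[2] false → false (antecedent false ⇒ implication holds) = true
[root] true AND true = true
Overall: true → enabled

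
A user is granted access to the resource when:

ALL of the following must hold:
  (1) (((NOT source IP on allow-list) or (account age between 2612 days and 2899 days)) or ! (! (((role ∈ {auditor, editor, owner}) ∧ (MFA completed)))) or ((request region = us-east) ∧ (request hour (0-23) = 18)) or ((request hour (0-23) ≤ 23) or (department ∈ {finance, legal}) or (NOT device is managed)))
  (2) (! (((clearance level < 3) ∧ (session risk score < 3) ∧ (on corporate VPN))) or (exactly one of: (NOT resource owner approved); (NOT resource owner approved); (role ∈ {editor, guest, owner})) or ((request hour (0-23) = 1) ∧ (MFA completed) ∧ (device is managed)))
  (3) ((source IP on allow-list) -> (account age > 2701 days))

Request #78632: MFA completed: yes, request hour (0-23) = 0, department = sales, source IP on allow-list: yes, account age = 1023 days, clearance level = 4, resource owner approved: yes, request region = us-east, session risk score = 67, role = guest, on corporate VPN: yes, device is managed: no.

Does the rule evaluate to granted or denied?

Denied

Atomic conditions:
  NOT source IP on allow-list: yes → false
  account age between 2612 days and 2899 days: 1023 in [2612, 2899] is false
  role ∈ {auditor, editor, owner}: guest is not in the set → false
  MFA completed: yes → true
  request region = us-east: us-east == us-east is true
  request hour (0-23) = 18: 0 == 18 is false
  request hour (0-23) ≤ 23: 0 ≤ 23 is true
  department ∈ {finance, legal}: sales is not in the set → false
  NOT device is managed: no → true
  clearance level < 3: 4 < 3 is false
  session risk score < 3: 67 < 3 is false
  on corporate VPN: yes → true
  NOT resource owner approved: yes → false
  role ∈ {editor, guest, owner}: guest is in the set → true
  request hour (0-23) = 1: 0 == 1 is false
  device is managed: no → false
  source IP on allow-list: yes → true
  account age > 2701 days: 1023 > 2701 is false
Combine:
[1.1] false OR false = false
[1.2.1.1] false AND true = false
[1.2.1] NOT false = true
[1.2] NOT true = false
[1.3] true AND false = false
[1.4] true OR false OR true = true
[1] false OR false OR false OR true = true
[2.1.1] false AND false AND true = false
[2.1] NOT false = true
[2.2] exactly-one(false, false, true) = true
[2.3] false AND true AND false = false
[2] true OR true OR false = true
[3] true → false = false
[root] true AND true AND false = false
Overall: false → denied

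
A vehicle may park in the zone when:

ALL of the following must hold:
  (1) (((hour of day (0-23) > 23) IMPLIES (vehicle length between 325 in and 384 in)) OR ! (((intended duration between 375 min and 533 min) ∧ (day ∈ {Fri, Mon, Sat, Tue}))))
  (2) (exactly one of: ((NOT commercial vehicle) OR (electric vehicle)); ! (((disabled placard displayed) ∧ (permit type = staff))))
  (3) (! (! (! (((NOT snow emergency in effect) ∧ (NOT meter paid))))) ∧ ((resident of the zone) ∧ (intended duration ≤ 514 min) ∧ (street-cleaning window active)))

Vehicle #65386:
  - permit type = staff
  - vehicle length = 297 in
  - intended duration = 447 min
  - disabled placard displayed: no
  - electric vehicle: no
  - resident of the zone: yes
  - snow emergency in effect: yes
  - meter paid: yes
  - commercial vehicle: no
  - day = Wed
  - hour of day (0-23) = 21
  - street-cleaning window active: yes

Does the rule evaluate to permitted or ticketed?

Atomic conditions:
  hour of day (0-23) > 23: 21 > 23 is false
  vehicle length between 325 in and 384 in: 297 in [325, 384] is false
  intended duration between 375 min and 533 min: 447 in [375, 533] is true
  day ∈ {Fri, Mon, Sat, Tue}: Wed is not in the set → false
  NOT commercial vehicle: no → true
  electric vehicle: no → false
  disabled placard displayed: no → false
  permit type = staff: staff == staff is true
  NOT snow emergency in effect: yes → false
  NOT meter paid: yes → false
  resident of the zone: yes → true
  intended duration ≤ 514 min: 447 ≤ 514 is true
  street-cleaning window active: yes → true
Combine:
[1.1] false → false (antecedent false ⇒ implication holds) = true
[1.2.1] true AND false = false
[1.2] NOT false = true
[1] true OR true = true
[2.1] true OR false = true
[2.2.1] false AND true = false
[2.2] NOT false = true
[2] exactly-one(true, true) = false
[3.1.1.1.1] false AND false = false
[3.1.1.1] NOT false = true
[3.1.1] NOT true = false
[3.1] NOT false = true
[3.2] true AND true AND true = true
[3] true AND true = true
[root] true AND false AND true = false
Overall: false → ticketed

Ticketed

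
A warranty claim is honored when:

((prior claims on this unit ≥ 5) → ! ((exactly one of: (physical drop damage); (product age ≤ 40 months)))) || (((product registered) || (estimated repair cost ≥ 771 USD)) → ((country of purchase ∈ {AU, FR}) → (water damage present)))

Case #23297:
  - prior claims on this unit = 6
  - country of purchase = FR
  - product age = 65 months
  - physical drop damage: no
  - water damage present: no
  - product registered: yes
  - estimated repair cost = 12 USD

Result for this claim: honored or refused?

Atomic conditions:
  prior claims on this unit ≥ 5: 6 ≥ 5 is true
  physical drop damage: no → false
  product age ≤ 40 months: 65 ≤ 40 is false
  product registered: yes → true
  estimated repair cost ≥ 771 USD: 12 ≥ 771 is false
  country of purchase ∈ {AU, FR}: FR is in the set → true
  water damage present: no → false
Combine:
[1.2.1] exactly-one(false, false) = false
[1.2] NOT false = true
[1] true → true = true
[2.1] true OR false = true
[2.2] true → false = false
[2] true → false = false
[root] true OR false = true
Overall: true → honored

Honored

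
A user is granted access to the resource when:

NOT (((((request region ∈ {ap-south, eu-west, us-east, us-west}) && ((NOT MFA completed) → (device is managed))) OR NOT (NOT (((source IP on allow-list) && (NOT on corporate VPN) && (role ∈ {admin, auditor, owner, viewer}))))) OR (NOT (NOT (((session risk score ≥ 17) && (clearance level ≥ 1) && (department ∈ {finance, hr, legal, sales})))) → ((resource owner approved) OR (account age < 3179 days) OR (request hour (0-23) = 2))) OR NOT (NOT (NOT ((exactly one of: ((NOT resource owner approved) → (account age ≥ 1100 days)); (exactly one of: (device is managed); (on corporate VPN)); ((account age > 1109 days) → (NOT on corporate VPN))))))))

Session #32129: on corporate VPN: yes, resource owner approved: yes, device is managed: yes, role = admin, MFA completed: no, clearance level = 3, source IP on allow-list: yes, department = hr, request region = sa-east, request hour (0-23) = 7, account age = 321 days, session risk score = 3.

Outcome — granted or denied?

Denied

Atomic conditions:
  request region ∈ {ap-south, eu-west, us-east, us-west}: sa-east is not in the set → false
  NOT MFA completed: no → true
  device is managed: yes → true
  source IP on allow-list: yes → true
  NOT on corporate VPN: yes → false
  role ∈ {admin, auditor, owner, viewer}: admin is in the set → true
  session risk score ≥ 17: 3 ≥ 17 is false
  clearance level ≥ 1: 3 ≥ 1 is true
  department ∈ {finance, hr, legal, sales}: hr is in the set → true
  resource owner approved: yes → true
  account age < 3179 days: 321 < 3179 is true
  request hour (0-23) = 2: 7 == 2 is false
  NOT resource owner approved: yes → false
  account age ≥ 1100 days: 321 ≥ 1100 is false
  on corporate VPN: yes → true
  account age > 1109 days: 321 > 1109 is false
Combine:
[1.1.1.2] true → true = true
[1.1.1] false AND true = false
[1.1.2.1.1] true AND false AND true = false
[1.1.2.1] NOT false = true
[1.1.2] NOT true = false
[1.1] false OR false = false
[1.2.1.1.1] false AND true AND true = false
[1.2.1.1] NOT false = true
[1.2.1] NOT true = false
[1.2.2] true OR true OR false = true
[1.2] false → true (antecedent false ⇒ implication holds) = true
[1.3.1.1.1.1] false → false (antecedent false ⇒ implication holds) = true
[1.3.1.1.1.2] exactly-one(true, true) = false
[1.3.1.1.1.3] false → false (antecedent false ⇒ implication holds) = true
[1.3.1.1.1] exactly-one(true, false, true) = false
[1.3.1.1] NOT false = true
[1.3.1] NOT true = false
[1.3] NOT false = true
[1] false OR true OR true = true
[root] NOT true = false
Overall: false → denied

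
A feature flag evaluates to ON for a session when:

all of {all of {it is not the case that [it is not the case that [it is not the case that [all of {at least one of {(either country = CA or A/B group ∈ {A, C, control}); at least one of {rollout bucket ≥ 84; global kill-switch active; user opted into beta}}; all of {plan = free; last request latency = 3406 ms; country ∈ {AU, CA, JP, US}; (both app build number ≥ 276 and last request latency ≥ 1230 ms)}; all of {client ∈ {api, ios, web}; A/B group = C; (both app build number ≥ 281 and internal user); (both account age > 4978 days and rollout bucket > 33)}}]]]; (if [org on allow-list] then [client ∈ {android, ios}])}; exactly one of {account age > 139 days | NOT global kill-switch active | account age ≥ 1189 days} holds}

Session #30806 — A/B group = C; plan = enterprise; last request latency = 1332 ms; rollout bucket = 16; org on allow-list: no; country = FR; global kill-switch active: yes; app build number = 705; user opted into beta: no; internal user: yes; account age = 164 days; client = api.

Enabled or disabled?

Enabled

Atomic conditions:
  country = CA: FR == CA is false
  A/B group ∈ {A, C, control}: C is in the set → true
  rollout bucket ≥ 84: 16 ≥ 84 is false
  global kill-switch active: yes → true
  user opted into beta: no → false
  plan = free: enterprise == free is false
  last request latency = 3406 ms: 1332 == 3406 is false
  country ∈ {AU, CA, JP, US}: FR is not in the set → false
  app build number ≥ 276: 705 ≥ 276 is true
  last request latency ≥ 1230 ms: 1332 ≥ 1230 is true
  client ∈ {api, ios, web}: api is in the set → true
  A/B group = C: C == C is true
  app build number ≥ 281: 705 ≥ 281 is true
  internal user: yes → true
  account age > 4978 days: 164 > 4978 is false
  rollout bucket > 33: 16 > 33 is false
  org on allow-list: no → false
  client ∈ {android, ios}: api is not in the set → false
  account age > 139 days: 164 > 139 is true
  NOT global kill-switch active: yes → false
  account age ≥ 1189 days: 164 ≥ 1189 is false
Combine:
[1.1.1.1.1.1.1] false OR true = true
[1.1.1.1.1.1.2] false OR true OR false = true
[1.1.1.1.1.1] true OR true = true
[1.1.1.1.1.2.4] true AND true = true
[1.1.1.1.1.2] false AND false AND false AND true = false
[1.1.1.1.1.3.3] true AND true = true
[1.1.1.1.1.3.4] false AND false = false
[1.1.1.1.1.3] true AND true AND true AND false = false
[1.1.1.1.1] true AND false AND false = false
[1.1.1.1] NOT false = true
[1.1.1] NOT true = false
[1.1] NOT false = true
[1.2] false → false (antecedent false ⇒ implication holds) = true
[1] true AND true = true
[2] exactly-one(true, false, false) = true
[root] true AND true = true
Overall: true → enabled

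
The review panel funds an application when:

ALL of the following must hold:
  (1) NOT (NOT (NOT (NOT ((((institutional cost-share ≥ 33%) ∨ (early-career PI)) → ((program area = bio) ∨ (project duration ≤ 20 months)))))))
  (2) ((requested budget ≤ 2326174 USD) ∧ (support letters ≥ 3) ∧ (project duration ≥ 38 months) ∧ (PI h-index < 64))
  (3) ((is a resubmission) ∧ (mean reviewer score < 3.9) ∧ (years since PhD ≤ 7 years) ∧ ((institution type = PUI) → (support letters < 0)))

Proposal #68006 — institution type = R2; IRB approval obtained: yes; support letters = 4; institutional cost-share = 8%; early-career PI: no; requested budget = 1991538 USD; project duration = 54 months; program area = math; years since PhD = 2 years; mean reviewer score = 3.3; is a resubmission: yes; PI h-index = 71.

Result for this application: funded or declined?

Declined

Atomic conditions:
  institutional cost-share ≥ 33%: 8 ≥ 33 is false
  early-career PI: no → false
  program area = bio: math == bio is false
  project duration ≤ 20 months: 54 ≤ 20 is false
  requested budget ≤ 2326174 USD: 1991538 ≤ 2326174 is true
  support letters ≥ 3: 4 ≥ 3 is true
  project duration ≥ 38 months: 54 ≥ 38 is true
  PI h-index < 64: 71 < 64 is false
  is a resubmission: yes → true
  mean reviewer score < 3.9: 3.3 < 3.9 is true
  years since PhD ≤ 7 years: 2 ≤ 7 is true
  institution type = PUI: R2 == PUI is false
  support letters < 0: 4 < 0 is false
Combine:
[1.1.1.1.1.1] false OR false = false
[1.1.1.1.1.2] false OR false = false
[1.1.1.1.1] false → false (antecedent false ⇒ implication holds) = true
[1.1.1.1] NOT true = false
[1.1.1] NOT false = true
[1.1] NOT true = false
[1] NOT false = true
[2] true AND true AND true AND false = false
[3.4] false → false (antecedent false ⇒ implication holds) = true
[3] true AND true AND true AND true = true
[root] true AND false AND true = false
Overall: false → declined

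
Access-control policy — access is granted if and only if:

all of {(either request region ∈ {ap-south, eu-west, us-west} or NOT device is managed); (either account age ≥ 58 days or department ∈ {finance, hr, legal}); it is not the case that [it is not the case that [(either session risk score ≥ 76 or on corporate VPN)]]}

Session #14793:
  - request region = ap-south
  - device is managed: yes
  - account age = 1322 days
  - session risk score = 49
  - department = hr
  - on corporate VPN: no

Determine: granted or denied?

Atomic conditions:
  request region ∈ {ap-south, eu-west, us-west}: ap-south is in the set → true
  NOT device is managed: yes → false
  account age ≥ 58 days: 1322 ≥ 58 is true
  department ∈ {finance, hr, legal}: hr is in the set → true
  session risk score ≥ 76: 49 ≥ 76 is false
  on corporate VPN: no → false
Combine:
[1] true OR false = true
[2] true OR true = true
[3.1.1] false OR false = false
[3.1] NOT false = true
[3] NOT true = false
[root] true AND true AND false = false
Overall: false → denied

Denied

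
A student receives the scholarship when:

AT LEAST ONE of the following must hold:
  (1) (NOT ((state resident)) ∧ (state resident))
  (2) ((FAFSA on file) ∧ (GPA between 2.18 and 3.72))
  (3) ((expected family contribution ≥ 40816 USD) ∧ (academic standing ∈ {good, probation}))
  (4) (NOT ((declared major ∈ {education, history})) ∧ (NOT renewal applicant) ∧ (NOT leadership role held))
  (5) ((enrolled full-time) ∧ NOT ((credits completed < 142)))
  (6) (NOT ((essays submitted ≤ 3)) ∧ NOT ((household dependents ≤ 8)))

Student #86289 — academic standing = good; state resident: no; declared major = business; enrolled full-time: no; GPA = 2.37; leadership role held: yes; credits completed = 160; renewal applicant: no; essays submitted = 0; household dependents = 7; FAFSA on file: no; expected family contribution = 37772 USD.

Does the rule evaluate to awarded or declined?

Declined

Atomic conditions:
  state resident: no → false
  FAFSA on file: no → false
  GPA between 2.18 and 3.72: 2.37 in [2.18, 3.72] is true
  expected family contribution ≥ 40816 USD: 37772 ≥ 40816 is false
  academic standing ∈ {good, probation}: good is in the set → true
  declared major ∈ {education, history}: business is not in the set → false
  NOT renewal applicant: no → true
  NOT leadership role held: yes → false
  enrolled full-time: no → false
  credits completed < 142: 160 < 142 is false
  essays submitted ≤ 3: 0 ≤ 3 is true
  household dependents ≤ 8: 7 ≤ 8 is true
Combine:
[1.1] NOT false = true
[1] true AND false = false
[2] false AND true = false
[3] false AND true = false
[4.1] NOT false = true
[4] true AND true AND false = false
[5.2] NOT false = true
[5] false AND true = false
[6.1] NOT true = false
[6.2] NOT true = false
[6] false AND false = false
[root] false OR false OR false OR false OR false OR false = false
Overall: false → declined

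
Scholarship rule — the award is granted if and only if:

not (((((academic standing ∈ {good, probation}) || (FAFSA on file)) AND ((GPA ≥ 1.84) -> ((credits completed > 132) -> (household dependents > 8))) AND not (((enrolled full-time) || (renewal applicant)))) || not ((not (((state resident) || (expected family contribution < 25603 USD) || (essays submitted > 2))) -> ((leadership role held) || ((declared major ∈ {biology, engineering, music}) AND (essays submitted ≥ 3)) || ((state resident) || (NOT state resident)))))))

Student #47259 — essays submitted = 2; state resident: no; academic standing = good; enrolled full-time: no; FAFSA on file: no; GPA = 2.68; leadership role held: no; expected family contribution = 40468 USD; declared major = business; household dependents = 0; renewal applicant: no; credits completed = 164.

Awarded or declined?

Atomic conditions:
  academic standing ∈ {good, probation}: good is in the set → true
  FAFSA on file: no → false
  GPA ≥ 1.84: 2.68 ≥ 1.84 is true
  credits completed > 132: 164 > 132 is true
  household dependents > 8: 0 > 8 is false
  enrolled full-time: no → false
  renewal applicant: no → false
  state resident: no → false
  expected family contribution < 25603 USD: 40468 < 25603 is false
  essays submitted > 2: 2 > 2 is false
  leadership role held: no → false
  declared major ∈ {biology, engineering, music}: business is not in the set → false
  essays submitted ≥ 3: 2 ≥ 3 is false
  NOT state resident: no → true
Combine:
[1.1.1] true OR false = true
[1.1.2.2] true → false = false
[1.1.2] true → false = false
[1.1.3.1] false OR false = false
[1.1.3] NOT false = true
[1.1] true AND false AND true = false
[1.2.1.1.1] false OR false OR false = false
[1.2.1.1] NOT false = true
[1.2.1.2.2] false AND false = false
[1.2.1.2.3] false OR true = true
[1.2.1.2] false OR false OR true = true
[1.2.1] true → true = true
[1.2] NOT true = false
[1] false OR false = false
[root] NOT false = true
Overall: true → awarded

Awarded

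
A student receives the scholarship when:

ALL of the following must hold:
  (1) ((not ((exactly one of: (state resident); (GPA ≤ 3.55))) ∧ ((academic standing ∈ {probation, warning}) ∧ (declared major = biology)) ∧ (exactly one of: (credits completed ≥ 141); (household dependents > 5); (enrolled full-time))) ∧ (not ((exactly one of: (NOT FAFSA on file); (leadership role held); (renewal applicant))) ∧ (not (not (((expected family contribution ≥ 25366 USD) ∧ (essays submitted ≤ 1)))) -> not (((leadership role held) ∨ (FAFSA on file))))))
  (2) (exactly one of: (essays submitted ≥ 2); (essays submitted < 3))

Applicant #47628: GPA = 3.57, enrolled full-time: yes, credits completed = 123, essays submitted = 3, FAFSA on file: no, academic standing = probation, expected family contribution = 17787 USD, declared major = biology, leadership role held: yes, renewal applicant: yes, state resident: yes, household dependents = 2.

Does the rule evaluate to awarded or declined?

Declined

Atomic conditions:
  state resident: yes → true
  GPA ≤ 3.55: 3.57 ≤ 3.55 is false
  academic standing ∈ {probation, warning}: probation is in the set → true
  declared major = biology: biology == biology is true
  credits completed ≥ 141: 123 ≥ 141 is false
  household dependents > 5: 2 > 5 is false
  enrolled full-time: yes → true
  NOT FAFSA on file: no → true
  leadership role held: yes → true
  renewal applicant: yes → true
  expected family contribution ≥ 25366 USD: 17787 ≥ 25366 is false
  essays submitted ≤ 1: 3 ≤ 1 is false
  FAFSA on file: no → false
  essays submitted ≥ 2: 3 ≥ 2 is true
  essays submitted < 3: 3 < 3 is false
Combine:
[1.1.1.1] exactly-one(true, false) = true
[1.1.1] NOT true = false
[1.1.2] true AND true = true
[1.1.3] exactly-one(false, false, true) = true
[1.1] false AND true AND true = false
[1.2.1.1] exactly-one(true, true, true) = false
[1.2.1] NOT false = true
[1.2.2.1.1.1] false AND false = false
[1.2.2.1.1] NOT false = true
[1.2.2.1] NOT true = false
[1.2.2.2.1] true OR false = true
[1.2.2.2] NOT true = false
[1.2.2] false → false (antecedent false ⇒ implication holds) = true
[1.2] true AND true = true
[1] false AND true = false
[2] exactly-one(true, false) = true
[root] false AND true = false
Overall: false → declined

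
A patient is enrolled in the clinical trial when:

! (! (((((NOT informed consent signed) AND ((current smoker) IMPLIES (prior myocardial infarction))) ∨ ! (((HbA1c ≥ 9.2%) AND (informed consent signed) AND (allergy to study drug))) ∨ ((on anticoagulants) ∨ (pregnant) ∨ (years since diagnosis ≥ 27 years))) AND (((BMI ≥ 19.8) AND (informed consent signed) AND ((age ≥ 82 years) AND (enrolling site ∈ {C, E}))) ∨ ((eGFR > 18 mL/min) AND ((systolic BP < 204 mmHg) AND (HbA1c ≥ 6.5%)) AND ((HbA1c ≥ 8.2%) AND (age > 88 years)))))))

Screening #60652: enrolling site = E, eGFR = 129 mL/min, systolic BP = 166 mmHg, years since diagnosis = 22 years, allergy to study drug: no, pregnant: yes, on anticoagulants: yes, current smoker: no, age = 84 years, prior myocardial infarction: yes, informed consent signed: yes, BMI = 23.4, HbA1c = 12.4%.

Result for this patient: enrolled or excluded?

Enrolled

Atomic conditions:
  NOT informed consent signed: yes → false
  current smoker: no → false
  prior myocardial infarction: yes → true
  HbA1c ≥ 9.2%: 12.4 ≥ 9.2 is true
  informed consent signed: yes → true
  allergy to study drug: no → false
  on anticoagulants: yes → true
  pregnant: yes → true
  years since diagnosis ≥ 27 years: 22 ≥ 27 is false
  BMI ≥ 19.8: 23.4 ≥ 19.8 is true
  age ≥ 82 years: 84 ≥ 82 is true
  enrolling site ∈ {C, E}: E is in the set → true
  eGFR > 18 mL/min: 129 > 18 is true
  systolic BP < 204 mmHg: 166 < 204 is true
  HbA1c ≥ 6.5%: 12.4 ≥ 6.5 is true
  HbA1c ≥ 8.2%: 12.4 ≥ 8.2 is true
  age > 88 years: 84 > 88 is false
Combine:
[1.1.1.1.2] false → true (antecedent false ⇒ implication holds) = true
[1.1.1.1] false AND true = false
[1.1.1.2.1] true AND true AND false = false
[1.1.1.2] NOT false = true
[1.1.1.3] true OR true OR false = true
[1.1.1] false OR true OR true = true
[1.1.2.1.3] true AND true = true
[1.1.2.1] true AND true AND true = true
[1.1.2.2.2] true AND true = true
[1.1.2.2.3] true AND false = false
[1.1.2.2] true AND true AND false = false
[1.1.2] true OR false = true
[1.1] true AND true = true
[1] NOT true = false
[root] NOT false = true
Overall: true → enrolled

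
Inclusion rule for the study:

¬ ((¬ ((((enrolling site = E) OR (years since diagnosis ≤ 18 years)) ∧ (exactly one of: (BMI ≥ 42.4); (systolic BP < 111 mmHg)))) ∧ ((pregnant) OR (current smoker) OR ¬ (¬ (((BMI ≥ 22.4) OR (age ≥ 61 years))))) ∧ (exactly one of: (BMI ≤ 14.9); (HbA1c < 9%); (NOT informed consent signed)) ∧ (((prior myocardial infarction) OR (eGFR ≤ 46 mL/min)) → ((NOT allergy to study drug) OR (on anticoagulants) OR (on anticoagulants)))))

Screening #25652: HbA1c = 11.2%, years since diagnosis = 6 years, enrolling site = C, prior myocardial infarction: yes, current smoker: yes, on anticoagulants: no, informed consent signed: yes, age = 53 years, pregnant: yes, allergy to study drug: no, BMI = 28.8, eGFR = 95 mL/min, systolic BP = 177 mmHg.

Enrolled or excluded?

Atomic conditions:
  enrolling site = E: C == E is false
  years since diagnosis ≤ 18 years: 6 ≤ 18 is true
  BMI ≥ 42.4: 28.8 ≥ 42.4 is false
  systolic BP < 111 mmHg: 177 < 111 is false
  pregnant: yes → true
  current smoker: yes → true
  BMI ≥ 22.4: 28.8 ≥ 22.4 is true
  age ≥ 61 years: 53 ≥ 61 is false
  BMI ≤ 14.9: 28.8 ≤ 14.9 is false
  HbA1c < 9%: 11.2 < 9 is false
  NOT informed consent signed: yes → false
  prior myocardial infarction: yes → true
  eGFR ≤ 46 mL/min: 95 ≤ 46 is false
  NOT allergy to study drug: no → true
  on anticoagulants: no → false
Combine:
[1.1.1.1] false OR true = true
[1.1.1.2] exactly-one(false, false) = false
[1.1.1] true AND false = false
[1.1] NOT false = true
[1.2.3.1.1] true OR false = true
[1.2.3.1] NOT true = false
[1.2.3] NOT false = true
[1.2] true OR true OR true = true
[1.3] exactly-one(false, false, false) = false
[1.4.1] true OR false = true
[1.4.2] true OR false OR false = true
[1.4] true → true = true
[1] true AND true AND false AND true = false
[root] NOT false = true
Overall: true → enrolled

Enrolled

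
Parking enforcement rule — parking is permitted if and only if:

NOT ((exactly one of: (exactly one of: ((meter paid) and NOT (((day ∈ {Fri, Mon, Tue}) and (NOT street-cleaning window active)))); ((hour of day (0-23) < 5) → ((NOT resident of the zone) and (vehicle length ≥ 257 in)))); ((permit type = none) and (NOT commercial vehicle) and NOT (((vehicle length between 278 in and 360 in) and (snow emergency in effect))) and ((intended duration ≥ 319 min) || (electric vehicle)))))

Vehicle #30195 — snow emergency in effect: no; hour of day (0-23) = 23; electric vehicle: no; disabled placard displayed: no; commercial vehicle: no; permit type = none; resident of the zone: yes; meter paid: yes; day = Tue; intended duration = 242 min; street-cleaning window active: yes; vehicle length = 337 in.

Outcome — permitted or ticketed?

Atomic conditions:
  meter paid: yes → true
  day ∈ {Fri, Mon, Tue}: Tue is in the set → true
  NOT street-cleaning window active: yes → false
  hour of day (0-23) < 5: 23 < 5 is false
  NOT resident of the zone: yes → false
  vehicle length ≥ 257 in: 337 ≥ 257 is true
  permit type = none: none == none is true
  NOT commercial vehicle: no → true
  vehicle length between 278 in and 360 in: 337 in [278, 360] is true
  snow emergency in effect: no → false
  intended duration ≥ 319 min: 242 ≥ 319 is false
  electric vehicle: no → false
Combine:
[1.1.1.2.1] true AND false = false
[1.1.1.2] NOT false = true
[1.1.1] true AND true = true
[1.1.2.2] false AND true = false
[1.1.2] false → false (antecedent false ⇒ implication holds) = true
[1.1] exactly-one(true, true) = false
[1.2.3.1] true AND false = false
[1.2.3] NOT false = true
[1.2.4] false OR false = false
[1.2] true AND true AND true AND false = false
[1] exactly-one(false, false) = false
[root] NOT false = true
Overall: true → permitted

Permitted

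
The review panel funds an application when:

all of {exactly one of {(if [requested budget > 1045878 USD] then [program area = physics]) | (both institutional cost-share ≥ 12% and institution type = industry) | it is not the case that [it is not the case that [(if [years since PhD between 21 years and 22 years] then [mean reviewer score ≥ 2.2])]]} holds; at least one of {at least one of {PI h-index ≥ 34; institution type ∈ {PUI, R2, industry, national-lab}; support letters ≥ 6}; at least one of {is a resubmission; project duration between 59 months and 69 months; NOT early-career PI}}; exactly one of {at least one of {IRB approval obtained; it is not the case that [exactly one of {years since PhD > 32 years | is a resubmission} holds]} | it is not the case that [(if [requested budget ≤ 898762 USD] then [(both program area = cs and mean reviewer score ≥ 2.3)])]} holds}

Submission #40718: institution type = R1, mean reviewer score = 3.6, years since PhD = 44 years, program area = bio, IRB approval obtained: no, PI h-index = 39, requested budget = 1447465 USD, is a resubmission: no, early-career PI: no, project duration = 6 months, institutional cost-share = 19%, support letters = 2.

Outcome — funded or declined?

Atomic conditions:
  requested budget > 1045878 USD: 1447465 > 1045878 is true
  program area = physics: bio == physics is false
  institutional cost-share ≥ 12%: 19 ≥ 12 is true
  institution type = industry: R1 == industry is false
  years since PhD between 21 years and 22 years: 44 in [21, 22] is false
  mean reviewer score ≥ 2.2: 3.6 ≥ 2.2 is true
  PI h-index ≥ 34: 39 ≥ 34 is true
  institution type ∈ {PUI, R2, industry, national-lab}: R1 is not in the set → false
  support letters ≥ 6: 2 ≥ 6 is false
  is a resubmission: no → false
  project duration between 59 months and 69 months: 6 in [59, 69] is false
  NOT early-career PI: no → true
  IRB approval obtained: no → false
  years since PhD > 32 years: 44 > 32 is true
  requested budget ≤ 898762 USD: 1447465 ≤ 898762 is false
  program area = cs: bio == cs is false
  mean reviewer score ≥ 2.3: 3.6 ≥ 2.3 is true
Combine:
[1.1] true → false = false
[1.2] true AND false = false
[1.3.1.1] false → true (antecedent false ⇒ implication holds) = true
[1.3.1] NOT true = false
[1.3] NOT false = true
[1] exactly-one(false, false, true) = true
[2.1] true OR false OR false = true
[2.2] false OR false OR true = true
[2] true OR true = true
[3.1.2.1] exactly-one(true, false) = true
[3.1.2] NOT true = false
[3.1] false OR false = false
[3.2.1.2] false AND true = false
[3.2.1] false → false (antecedent false ⇒ implication holds) = true
[3.2] NOT true = false
[3] exactly-one(false, false) = false
[root] true AND true AND false = false
Overall: false → declined

Declined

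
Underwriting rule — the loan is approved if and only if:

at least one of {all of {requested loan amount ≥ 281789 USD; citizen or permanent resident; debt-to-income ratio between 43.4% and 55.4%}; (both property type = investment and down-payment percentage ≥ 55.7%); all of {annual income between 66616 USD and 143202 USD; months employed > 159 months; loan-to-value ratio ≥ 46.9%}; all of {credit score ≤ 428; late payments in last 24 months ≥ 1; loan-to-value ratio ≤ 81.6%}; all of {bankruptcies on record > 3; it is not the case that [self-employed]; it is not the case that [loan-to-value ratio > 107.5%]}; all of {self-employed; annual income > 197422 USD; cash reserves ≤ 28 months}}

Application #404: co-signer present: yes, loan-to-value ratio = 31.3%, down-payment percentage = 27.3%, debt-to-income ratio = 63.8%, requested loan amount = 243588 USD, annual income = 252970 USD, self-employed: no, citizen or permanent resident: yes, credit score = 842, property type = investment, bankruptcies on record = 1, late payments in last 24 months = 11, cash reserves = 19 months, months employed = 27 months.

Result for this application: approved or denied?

Denied

Atomic conditions:
  requested loan amount ≥ 281789 USD: 243588 ≥ 281789 is false
  citizen or permanent resident: yes → true
  debt-to-income ratio between 43.4% and 55.4%: 63.8 in [43.4, 55.4] is false
  property type = investment: investment == investment is true
  down-payment percentage ≥ 55.7%: 27.3 ≥ 55.7 is false
  annual income between 66616 USD and 143202 USD: 252970 in [66616, 143202] is false
  months employed > 159 months: 27 > 159 is false
  loan-to-value ratio ≥ 46.9%: 31.3 ≥ 46.9 is false
  credit score ≤ 428: 842 ≤ 428 is false
  late payments in last 24 months ≥ 1: 11 ≥ 1 is true
  loan-to-value ratio ≤ 81.6%: 31.3 ≤ 81.6 is true
  bankruptcies on record > 3: 1 > 3 is false
  self-employed: no → false
  loan-to-value ratio > 107.5%: 31.3 > 107.5 is false
  annual income > 197422 USD: 252970 > 197422 is true
  cash reserves ≤ 28 months: 19 ≤ 28 is true
Combine:
[1] false AND true AND false = false
[2] true AND false = false
[3] false AND false AND false = false
[4] false AND true AND true = false
[5.2] NOT false = true
[5.3] NOT false = true
[5] false AND true AND true = false
[6] false AND true AND true = false
[root] false OR false OR false OR false OR false OR false = false
Overall: false → denied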